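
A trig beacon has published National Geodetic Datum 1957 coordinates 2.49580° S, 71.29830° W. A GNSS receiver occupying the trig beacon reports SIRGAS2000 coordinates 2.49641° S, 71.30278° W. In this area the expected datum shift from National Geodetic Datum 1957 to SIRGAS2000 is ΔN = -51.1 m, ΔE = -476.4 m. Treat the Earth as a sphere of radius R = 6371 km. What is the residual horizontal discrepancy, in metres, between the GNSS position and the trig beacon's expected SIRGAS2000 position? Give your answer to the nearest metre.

27 m

Observed coordinate differences: Δφ = -0.00061°, Δλ = -0.00448°.
Converting to metres (1° lat = 111195 m, cos φ = 0.999051): observed ΔN = -67.8 m, observed ΔE = -497.7 m.
Subtracting the expected shift leaves a residual of -67.8 − (-51.1) = -16.7 m north and -497.7 − (-476.4) = -21.3 m east.
Residual distance = √((-16.7)² + (-21.3)²) = 27.1 m.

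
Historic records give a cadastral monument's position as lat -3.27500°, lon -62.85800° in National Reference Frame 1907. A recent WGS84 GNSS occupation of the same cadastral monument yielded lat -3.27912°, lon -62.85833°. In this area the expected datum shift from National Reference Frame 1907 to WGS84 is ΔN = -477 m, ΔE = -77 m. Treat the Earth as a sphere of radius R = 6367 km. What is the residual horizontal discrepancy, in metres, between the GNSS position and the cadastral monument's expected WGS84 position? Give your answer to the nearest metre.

45 m

Observed coordinate differences: Δφ = -0.00412°, Δλ = -0.00033°.
Converting to metres (1° lat = 111125 m, cos φ = 0.998367): observed ΔN = -457.8 m, observed ΔE = -36.6 m.
Subtracting the expected shift leaves a residual of -457.8 − (-477) = 19.2 m north and -36.6 − (-77) = 40.4 m east.
Residual distance = √(19.2² + 40.4²) = 44.7 m.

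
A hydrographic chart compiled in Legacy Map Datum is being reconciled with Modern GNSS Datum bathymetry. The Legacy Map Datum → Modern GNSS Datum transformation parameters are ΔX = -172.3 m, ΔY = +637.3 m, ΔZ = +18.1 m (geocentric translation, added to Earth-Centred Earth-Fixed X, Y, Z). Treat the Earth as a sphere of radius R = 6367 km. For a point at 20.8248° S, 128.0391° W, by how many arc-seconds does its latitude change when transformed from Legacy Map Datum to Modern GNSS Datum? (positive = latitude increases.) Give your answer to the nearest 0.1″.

sin φ = -0.355512, cos φ = 0.934672, sin λ = -0.787590, cos λ = -0.616199.
North component: ΔN = −sin φ cos λ·ΔX − sin φ sin λ·ΔY + cos φ·ΔZ = −(-0.355512)(-0.616199)(-172.3) − (-0.355512)(-0.787590)(637.3) + (0.934672)(18.1) = -123.78 m.
1° of latitude spans πR/180 = 111125 m, so Δφ = -123.78 / 111125 × 3600 = -4.010″.

Δφ = -4.0″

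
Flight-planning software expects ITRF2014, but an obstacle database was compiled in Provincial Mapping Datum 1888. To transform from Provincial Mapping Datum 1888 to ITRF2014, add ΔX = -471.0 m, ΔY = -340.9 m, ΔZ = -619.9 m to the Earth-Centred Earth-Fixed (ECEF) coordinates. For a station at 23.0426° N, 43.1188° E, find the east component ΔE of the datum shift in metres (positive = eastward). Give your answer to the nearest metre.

ΔE = 73 m

At φ = 23.0426°, λ = 43.1188°: sin φ = 0.391415, cos φ = 0.920214, sin λ = 0.683513, cos λ = 0.729938.
ΔE = −sin λ·ΔX + cos λ·ΔY = −(0.683513)·(-471.0) + (0.729938)·(-340.9) = 73.10 m.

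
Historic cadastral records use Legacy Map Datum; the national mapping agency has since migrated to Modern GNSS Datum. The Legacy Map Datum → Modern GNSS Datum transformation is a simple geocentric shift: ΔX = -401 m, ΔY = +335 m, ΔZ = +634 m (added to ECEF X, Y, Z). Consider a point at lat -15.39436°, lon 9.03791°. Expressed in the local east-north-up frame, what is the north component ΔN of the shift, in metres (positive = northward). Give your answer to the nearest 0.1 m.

At φ = -15.39436°, λ = 9.03791°: sin φ = -0.265461, cos φ = 0.964122, sin λ = 0.157088, cos λ = 0.987585.
ΔN = −sin φ cos λ·ΔX − sin φ sin λ·ΔY + cos φ·ΔZ = −(-0.265461)(0.987585)(-401) − (-0.265461)(0.157088)(335) + (0.964122)(634) = 520.09 m.

ΔN = 520.1 m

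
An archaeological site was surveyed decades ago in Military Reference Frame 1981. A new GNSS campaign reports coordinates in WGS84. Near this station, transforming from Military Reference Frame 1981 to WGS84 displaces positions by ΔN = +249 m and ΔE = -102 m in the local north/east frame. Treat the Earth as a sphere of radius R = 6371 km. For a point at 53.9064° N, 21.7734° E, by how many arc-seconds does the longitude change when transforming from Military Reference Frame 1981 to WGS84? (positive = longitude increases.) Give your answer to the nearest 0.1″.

Δλ = -5.6″

At latitude 53.9064°, cos φ = 0.589106.
One radian of longitude at latitude φ spans R cos φ, so Δλ = ΔE / (R cos φ) = -102.0 / (6371000 × 0.589106) = -2.7177e-05 rad = -5.606″.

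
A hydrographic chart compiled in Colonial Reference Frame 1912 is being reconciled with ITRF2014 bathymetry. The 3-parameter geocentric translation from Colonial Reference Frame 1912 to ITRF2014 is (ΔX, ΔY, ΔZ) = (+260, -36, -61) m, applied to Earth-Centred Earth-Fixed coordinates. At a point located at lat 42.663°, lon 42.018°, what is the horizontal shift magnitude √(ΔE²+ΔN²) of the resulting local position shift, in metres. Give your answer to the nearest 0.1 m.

256.4 m

The local east axis at (φ, λ) is (−sin λ, cos λ, 0), so ΔE = −sin(42.018°)·260 + cos(42.018°)·(-36) = -200.78 m.
The local north axis is (−sin φ cos λ, −sin φ sin λ, cos φ), giving ΔN = -130.904 + 16.330 − 44.856 = -159.43 m.
Horizontal magnitude = √(ΔE² + ΔN²) = √((-200.78)² + (-159.43)²) = 256.38 m.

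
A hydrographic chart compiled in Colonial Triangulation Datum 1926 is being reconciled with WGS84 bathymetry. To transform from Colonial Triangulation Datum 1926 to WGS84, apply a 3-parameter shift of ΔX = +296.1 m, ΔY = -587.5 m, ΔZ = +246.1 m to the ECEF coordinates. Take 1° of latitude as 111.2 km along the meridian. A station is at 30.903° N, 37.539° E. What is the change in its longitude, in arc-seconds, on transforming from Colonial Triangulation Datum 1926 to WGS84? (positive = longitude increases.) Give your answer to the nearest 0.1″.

sin φ = 0.513586, cos φ = 0.858038, sin λ = 0.609301, cos λ = 0.792939.
East component: ΔE = −sin λ·ΔX + cos λ·ΔY = −(0.609301)(296.1) + (0.792939)(-587.5) = -646.27 m.
1° of latitude spans 111200 m; at latitude φ, 1° of longitude spans that × cos φ = 95413.8 m, so Δλ = -646.27 / 95413.8 × 3600 = -24.384″.

Δλ = -24.4″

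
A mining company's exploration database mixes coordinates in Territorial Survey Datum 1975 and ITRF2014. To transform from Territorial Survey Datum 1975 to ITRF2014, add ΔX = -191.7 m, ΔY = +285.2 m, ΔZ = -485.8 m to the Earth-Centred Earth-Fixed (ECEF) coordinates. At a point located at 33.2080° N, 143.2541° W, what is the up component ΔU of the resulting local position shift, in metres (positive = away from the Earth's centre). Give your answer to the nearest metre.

ΔU = -280 m

At φ = 33.2080°, λ = -143.2541°: sin φ = 0.547680, cos φ = 0.836688, sin λ = -0.598267, cos λ = -0.801297.
ΔU = cos φ cos λ·ΔX + cos φ sin λ·ΔY + sin φ·ΔZ = (0.836688)(-0.801297)(-191.7) + (0.836688)(-0.598267)(285.2) + (0.547680)(-485.8) = -280.30 m.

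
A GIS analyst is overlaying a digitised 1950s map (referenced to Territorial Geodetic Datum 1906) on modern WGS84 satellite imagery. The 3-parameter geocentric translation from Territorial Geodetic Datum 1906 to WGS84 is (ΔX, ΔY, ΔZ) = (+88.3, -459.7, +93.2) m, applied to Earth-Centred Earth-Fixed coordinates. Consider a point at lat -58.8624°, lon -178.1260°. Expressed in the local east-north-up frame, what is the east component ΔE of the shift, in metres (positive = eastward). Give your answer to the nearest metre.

At φ = -58.8624°, λ = -178.1260°: sin φ = -0.855928, cos φ = 0.517095, sin λ = -0.032702, cos λ = -0.999465.
ΔE = −sin λ·ΔX + cos λ·ΔY = −(-0.032702)·(88.3) + (-0.999465)·(-459.7) = 462.34 m.

ΔE = 462 m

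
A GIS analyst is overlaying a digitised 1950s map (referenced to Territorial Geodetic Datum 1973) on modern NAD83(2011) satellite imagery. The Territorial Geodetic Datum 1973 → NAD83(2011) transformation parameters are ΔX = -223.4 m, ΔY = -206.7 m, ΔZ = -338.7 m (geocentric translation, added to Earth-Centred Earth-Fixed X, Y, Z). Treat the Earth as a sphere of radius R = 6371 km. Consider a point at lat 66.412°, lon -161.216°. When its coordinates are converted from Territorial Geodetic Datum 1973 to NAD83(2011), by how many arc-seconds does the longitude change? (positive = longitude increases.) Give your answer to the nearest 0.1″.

sin φ = 0.916447, cos φ = 0.400157, sin λ = -0.322001, cos λ = -0.946739.
East component: ΔE = −sin λ·ΔX + cos λ·ΔY = −(-0.322001)(-223.4) + (-0.946739)(-206.7) = 123.76 m.
1° of latitude spans πR/180 = 111195 m; at latitude φ, 1° of longitude spans that × cos φ = 44495.4 m, so Δλ = 123.76 / 44495.4 × 3600 = 10.013″.

Δλ = 10.0″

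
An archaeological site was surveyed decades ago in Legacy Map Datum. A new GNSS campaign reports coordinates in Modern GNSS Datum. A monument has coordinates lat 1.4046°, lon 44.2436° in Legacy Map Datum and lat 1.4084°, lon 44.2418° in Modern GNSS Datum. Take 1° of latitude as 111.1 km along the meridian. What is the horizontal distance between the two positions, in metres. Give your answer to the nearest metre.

467 m

Δφ = 1.4084° − 1.4046° = +0.0038°; Δλ = 44.2418° − 44.2436° = -0.0018°.
ΔN = Δφ × 111100 = 422.2 m; ΔE = Δλ × 111100 × cos(1.4046°) = -0.0018 × 111100 × 0.999700 = -199.9 m.
Distance = √(ΔE² + ΔN²) = √((-199.9)² + 422.2²) = 467.1 m.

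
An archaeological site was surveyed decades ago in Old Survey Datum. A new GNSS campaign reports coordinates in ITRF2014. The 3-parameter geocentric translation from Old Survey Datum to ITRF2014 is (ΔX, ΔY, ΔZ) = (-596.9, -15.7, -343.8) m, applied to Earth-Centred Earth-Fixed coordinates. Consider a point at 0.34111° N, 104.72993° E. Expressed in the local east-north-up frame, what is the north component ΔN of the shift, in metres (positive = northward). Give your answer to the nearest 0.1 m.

ΔN = -344.6 m

At φ = 0.34111°, λ = 104.72993°: sin φ = 0.005953, cos φ = 0.999982, sin λ = 0.967135, cos λ = -0.254263.
ΔN = −sin φ cos λ·ΔX − sin φ sin λ·ΔY + cos φ·ΔZ = −(0.005953)(-0.254263)(-596.9) − (0.005953)(0.967135)(-15.7) + (0.999982)(-343.8) = -344.61 m.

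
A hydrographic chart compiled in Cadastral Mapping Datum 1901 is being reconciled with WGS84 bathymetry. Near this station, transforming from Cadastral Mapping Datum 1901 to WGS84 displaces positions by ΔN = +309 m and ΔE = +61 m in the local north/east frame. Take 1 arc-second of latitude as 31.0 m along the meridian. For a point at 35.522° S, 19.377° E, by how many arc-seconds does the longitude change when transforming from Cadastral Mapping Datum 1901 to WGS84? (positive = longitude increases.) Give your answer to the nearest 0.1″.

At latitude -35.522°, cos φ = 0.813892.
1″ of longitude at this latitude = 31.00 × cos φ = 25.2307 m, so Δλ = 61.0 / 25.2307 = 2.418″.

Δλ = 2.4″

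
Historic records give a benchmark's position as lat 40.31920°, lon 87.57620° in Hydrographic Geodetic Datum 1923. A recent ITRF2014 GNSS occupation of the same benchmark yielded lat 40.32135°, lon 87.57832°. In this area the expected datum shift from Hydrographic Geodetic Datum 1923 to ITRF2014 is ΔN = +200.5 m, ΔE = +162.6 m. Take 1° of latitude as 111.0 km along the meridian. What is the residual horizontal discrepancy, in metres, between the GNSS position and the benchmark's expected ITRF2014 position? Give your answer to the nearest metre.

Observed coordinate differences: Δφ = +0.00215°, Δλ = +0.00212°.
Converting to metres (1° lat = 111000 m, cos φ = 0.762452): observed ΔN = 238.7 m, observed ΔE = 179.4 m.
Subtracting the expected shift leaves a residual of 238.7 − (200.5) = 38.2 m north and 179.4 − (162.6) = 16.8 m east.
Residual distance = √(38.2² + 16.8²) = 41.7 m.

42 m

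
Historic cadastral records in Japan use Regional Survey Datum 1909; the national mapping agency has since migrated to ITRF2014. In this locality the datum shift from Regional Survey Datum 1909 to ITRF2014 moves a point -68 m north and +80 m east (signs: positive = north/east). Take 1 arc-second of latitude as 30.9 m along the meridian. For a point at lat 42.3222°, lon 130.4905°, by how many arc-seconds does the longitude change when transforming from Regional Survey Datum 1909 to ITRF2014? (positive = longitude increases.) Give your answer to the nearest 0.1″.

At latitude 42.3222°, cos φ = 0.739370.
1″ of longitude at this latitude = 30.90 × cos φ = 22.8465 m, so Δλ = 80.0 / 22.8465 = 3.502″.

Δλ = 3.5″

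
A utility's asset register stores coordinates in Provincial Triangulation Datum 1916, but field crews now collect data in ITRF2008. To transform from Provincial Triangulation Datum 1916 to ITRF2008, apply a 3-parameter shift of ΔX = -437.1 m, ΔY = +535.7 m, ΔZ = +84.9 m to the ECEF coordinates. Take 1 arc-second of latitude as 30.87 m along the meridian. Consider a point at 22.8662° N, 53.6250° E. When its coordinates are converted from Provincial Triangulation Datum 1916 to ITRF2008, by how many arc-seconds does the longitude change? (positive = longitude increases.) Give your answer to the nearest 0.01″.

sin φ = 0.388580, cos φ = 0.921415, sin λ = 0.805153, cos λ = 0.593068.
East component: ΔE = −sin λ·ΔX + cos λ·ΔY = −(0.805153)(-437.1) + (0.593068)(535.7) = 669.64 m.
1° of latitude spans 3600 × 30.87 = 111132 m; at latitude φ, 1° of longitude spans that × cos φ = 102398.7 m, so Δλ = 669.64 / 102398.7 × 3600 = 23.542″.

Δλ = 23.54″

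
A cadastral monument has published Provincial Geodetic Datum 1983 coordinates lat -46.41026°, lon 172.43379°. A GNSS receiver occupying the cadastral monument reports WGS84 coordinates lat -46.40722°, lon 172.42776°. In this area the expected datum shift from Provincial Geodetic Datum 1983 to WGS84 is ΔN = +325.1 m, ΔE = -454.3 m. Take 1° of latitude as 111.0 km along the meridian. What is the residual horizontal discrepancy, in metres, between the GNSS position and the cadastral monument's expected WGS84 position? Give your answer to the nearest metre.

14 m

Observed coordinate differences: Δφ = +0.00304°, Δλ = -0.00603°.
Converting to metres (1° lat = 111000 m, cos φ = 0.689490): observed ΔN = 337.4 m, observed ΔE = -461.5 m.
Subtracting the expected shift leaves a residual of 337.4 − (325.1) = 12.3 m north and -461.5 − (-454.3) = -7.2 m east.
Residual distance = √(12.3² + (-7.2)²) = 14.3 m.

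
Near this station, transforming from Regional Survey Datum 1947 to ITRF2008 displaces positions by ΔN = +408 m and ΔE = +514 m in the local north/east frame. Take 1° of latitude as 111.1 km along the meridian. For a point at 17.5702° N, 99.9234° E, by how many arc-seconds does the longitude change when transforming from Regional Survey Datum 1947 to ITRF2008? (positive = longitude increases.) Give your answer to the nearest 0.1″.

Δλ = 17.5″

At latitude 17.5702°, cos φ = 0.953348.
1° of longitude at this latitude = 111.1 × cos φ = 105.92 km, so Δλ = 514.0 / 105916.9 = 0.0048529° = 17.470″.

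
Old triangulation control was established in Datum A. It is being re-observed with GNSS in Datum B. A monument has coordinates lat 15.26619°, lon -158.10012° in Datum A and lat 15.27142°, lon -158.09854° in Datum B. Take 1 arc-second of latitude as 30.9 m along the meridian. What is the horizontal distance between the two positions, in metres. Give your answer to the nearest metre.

Δφ = 15.27142° − 15.26619° = +0.00523°; Δλ = -158.09854° − -158.10012° = +0.00158°.
1° of latitude = 3600 × 30.90 = 111240 m.
ΔN = Δφ × 111240 = 581.8 m; ΔE = Δλ × 111240 × cos(15.26619°) = +0.00158 × 111240 × 0.964713 = 169.6 m.
Distance = √(ΔE² + ΔN²) = √(169.6² + 581.8²) = 606.0 m.

606 m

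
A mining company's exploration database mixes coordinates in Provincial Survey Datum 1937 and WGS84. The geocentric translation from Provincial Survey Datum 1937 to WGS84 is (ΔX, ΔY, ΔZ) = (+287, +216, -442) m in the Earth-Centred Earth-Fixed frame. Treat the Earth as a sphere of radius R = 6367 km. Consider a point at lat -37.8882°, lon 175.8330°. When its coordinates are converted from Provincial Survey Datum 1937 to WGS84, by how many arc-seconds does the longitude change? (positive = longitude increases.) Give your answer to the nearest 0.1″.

sin φ = -0.614123, cos φ = 0.789211, sin λ = 0.072664, cos λ = -0.997356.
East component: ΔE = −sin λ·ΔX + cos λ·ΔY = −(0.072664)(287) + (-0.997356)(216) = -236.28 m.
1° of latitude spans πR/180 = 111125 m; at latitude φ, 1° of longitude spans that × cos φ = 87701.1 m, so Δλ = -236.28 / 87701.1 × 3600 = -9.699″.

Δλ = -9.7″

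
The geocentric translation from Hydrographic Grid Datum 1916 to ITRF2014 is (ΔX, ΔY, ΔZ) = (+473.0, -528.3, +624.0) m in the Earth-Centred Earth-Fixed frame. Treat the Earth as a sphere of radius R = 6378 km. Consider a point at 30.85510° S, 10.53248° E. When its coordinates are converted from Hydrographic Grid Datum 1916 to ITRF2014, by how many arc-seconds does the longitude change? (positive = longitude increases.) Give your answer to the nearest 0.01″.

sin φ = -0.512869, cos φ = 0.858467, sin λ = 0.182793, cos λ = 0.983151.
East component: ΔE = −sin λ·ΔX + cos λ·ΔY = −(0.182793)(473.0) + (0.983151)(-528.3) = -605.86 m.
1° of latitude spans πR/180 = 111317 m; at latitude φ, 1° of longitude spans that × cos φ = 95562.1 m, so Δλ = -605.86 / 95562.1 × 3600 = -22.824″.

Δλ = -22.82″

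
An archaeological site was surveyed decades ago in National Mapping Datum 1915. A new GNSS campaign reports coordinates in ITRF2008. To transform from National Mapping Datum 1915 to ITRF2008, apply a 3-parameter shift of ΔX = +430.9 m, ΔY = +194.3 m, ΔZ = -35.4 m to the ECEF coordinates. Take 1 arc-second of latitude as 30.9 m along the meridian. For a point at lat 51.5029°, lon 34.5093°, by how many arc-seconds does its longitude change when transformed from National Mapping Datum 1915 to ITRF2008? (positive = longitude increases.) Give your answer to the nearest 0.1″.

sin φ = 0.782640, cos φ = 0.622475, sin λ = 0.566540, cos λ = 0.824034.
East component: ΔE = −sin λ·ΔX + cos λ·ΔY = −(0.566540)(430.9) + (0.824034)(194.3) = -84.01 m.
1° of latitude spans 3600 × 30.90 = 111240 m; at latitude φ, 1° of longitude spans that × cos φ = 69244.1 m, so Δλ = -84.01 / 69244.1 × 3600 = -4.368″.

Δλ = -4.4″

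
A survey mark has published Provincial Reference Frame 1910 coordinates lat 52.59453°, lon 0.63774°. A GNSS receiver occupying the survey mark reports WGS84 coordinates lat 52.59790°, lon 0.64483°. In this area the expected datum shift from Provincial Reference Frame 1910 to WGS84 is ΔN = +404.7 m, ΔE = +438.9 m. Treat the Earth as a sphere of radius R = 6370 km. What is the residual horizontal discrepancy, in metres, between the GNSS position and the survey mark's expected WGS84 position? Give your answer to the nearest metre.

Observed coordinate differences: Δφ = +0.00337°, Δλ = +0.00709°.
Converting to metres (1° lat = 111177 m, cos φ = 0.607452): observed ΔN = 374.7 m, observed ΔE = 478.8 m.
Subtracting the expected shift leaves a residual of 374.7 − (404.7) = -30.0 m north and 478.8 − (438.9) = 39.9 m east.
Residual distance = √((-30.0)² + 39.9²) = 50.0 m.

50 m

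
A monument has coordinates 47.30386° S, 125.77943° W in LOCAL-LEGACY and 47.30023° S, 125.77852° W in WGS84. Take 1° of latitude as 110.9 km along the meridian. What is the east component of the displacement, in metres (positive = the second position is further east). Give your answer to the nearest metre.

ΔE = 68 m

Δφ = -47.30023° − -47.30386° = +0.00363°; Δλ = -125.77852° − -125.77943° = +0.00091°.
ΔN = Δφ × 110900 = 402.6 m; ΔE = Δλ × 110900 × cos(-47.30386°) = +0.00091 × 110900 × 0.678110 = 68.4 m.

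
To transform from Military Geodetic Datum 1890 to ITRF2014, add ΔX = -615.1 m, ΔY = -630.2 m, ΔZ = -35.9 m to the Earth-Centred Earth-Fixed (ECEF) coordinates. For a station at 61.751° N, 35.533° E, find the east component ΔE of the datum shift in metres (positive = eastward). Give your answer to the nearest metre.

The local east axis at (φ, λ) is (−sin λ, cos λ, 0), so ΔE = −sin(35.533°)·(-615.1) + cos(35.533°)·(-630.2) = -155.37 m.

ΔE = -155 m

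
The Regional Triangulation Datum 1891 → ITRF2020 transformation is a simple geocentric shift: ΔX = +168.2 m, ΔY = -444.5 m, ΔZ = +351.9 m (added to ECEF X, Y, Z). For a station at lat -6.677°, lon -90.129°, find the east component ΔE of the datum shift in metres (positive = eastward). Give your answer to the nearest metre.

ΔE = 169 m

At φ = -6.677°, λ = -90.129°: sin φ = -0.116272, cos φ = 0.993217, sin λ = -0.999997, cos λ = -0.002251.
ΔE = −sin λ·ΔX + cos λ·ΔY = −(-0.999997)·(168.2) + (-0.002251)·(-444.5) = 169.20 m.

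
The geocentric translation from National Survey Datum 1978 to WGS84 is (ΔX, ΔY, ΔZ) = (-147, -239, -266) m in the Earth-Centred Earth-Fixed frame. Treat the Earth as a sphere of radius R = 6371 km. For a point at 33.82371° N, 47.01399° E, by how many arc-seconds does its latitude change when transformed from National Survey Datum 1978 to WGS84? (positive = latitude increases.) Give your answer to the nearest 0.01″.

sin φ = 0.556639, cos φ = 0.830754, sin λ = 0.731520, cos λ = 0.681820.
North component: ΔN = −sin φ cos λ·ΔX − sin φ sin λ·ΔY + cos φ·ΔZ = −(0.556639)(0.681820)(-147) − (0.556639)(0.731520)(-239) + (0.830754)(-266) = -67.87 m.
1° of latitude spans πR/180 = 111195 m, so Δφ = -67.87 / 111195 × 3600 = -2.197″.

Δφ = -2.20″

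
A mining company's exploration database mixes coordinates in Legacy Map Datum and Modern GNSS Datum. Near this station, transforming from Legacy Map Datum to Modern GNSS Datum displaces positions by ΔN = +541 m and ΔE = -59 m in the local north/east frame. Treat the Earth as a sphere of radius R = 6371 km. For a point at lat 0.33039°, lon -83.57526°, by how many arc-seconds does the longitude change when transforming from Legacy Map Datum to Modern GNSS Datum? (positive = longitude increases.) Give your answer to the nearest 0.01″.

Δλ = -1.91″

At latitude 0.33039°, cos φ = 0.999983.
One radian of longitude at latitude φ spans R cos φ, so Δλ = ΔE / (R cos φ) = -59.0 / (6371000 × 0.999983) = -9.2609e-06 rad = -1.910″.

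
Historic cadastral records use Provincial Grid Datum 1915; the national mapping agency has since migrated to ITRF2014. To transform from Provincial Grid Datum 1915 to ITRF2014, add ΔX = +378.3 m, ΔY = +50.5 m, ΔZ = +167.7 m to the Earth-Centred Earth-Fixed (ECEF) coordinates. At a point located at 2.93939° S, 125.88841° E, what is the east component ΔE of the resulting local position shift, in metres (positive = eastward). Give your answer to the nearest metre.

ΔE = -336 m

The local east axis at (φ, λ) is (−sin λ, cos λ, 0), so ΔE = −sin(125.88841°)·378.3 + cos(125.88841°)·50.5 = -336.09 m.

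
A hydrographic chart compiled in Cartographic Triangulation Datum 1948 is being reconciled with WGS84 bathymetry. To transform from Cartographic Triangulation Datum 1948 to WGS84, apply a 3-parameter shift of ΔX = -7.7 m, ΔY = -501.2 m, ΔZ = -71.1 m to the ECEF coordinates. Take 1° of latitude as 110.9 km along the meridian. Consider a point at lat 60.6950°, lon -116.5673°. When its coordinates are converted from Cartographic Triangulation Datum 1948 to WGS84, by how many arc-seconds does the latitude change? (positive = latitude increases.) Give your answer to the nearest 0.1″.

sin φ = 0.872027, cos φ = 0.489459, sin λ = -0.894410, cos λ = -0.447249.
North component: ΔN = −sin φ cos λ·ΔX − sin φ sin λ·ΔY + cos φ·ΔZ = −(0.872027)(-0.447249)(-7.7) − (0.872027)(-0.894410)(-501.2) + (0.489459)(-71.1) = -428.71 m.
1° of latitude spans 110900 m, so Δφ = -428.71 / 110900 × 3600 = -13.917″.

Δφ = -13.9″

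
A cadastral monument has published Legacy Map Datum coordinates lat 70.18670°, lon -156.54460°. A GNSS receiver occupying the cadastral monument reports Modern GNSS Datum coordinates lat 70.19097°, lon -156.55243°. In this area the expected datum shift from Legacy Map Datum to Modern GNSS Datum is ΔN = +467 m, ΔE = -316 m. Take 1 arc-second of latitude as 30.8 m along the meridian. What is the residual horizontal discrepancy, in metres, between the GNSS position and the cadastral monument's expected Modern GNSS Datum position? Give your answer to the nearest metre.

Observed coordinate differences: Δφ = +0.00427°, Δλ = -0.00783°.
Converting to metres (1° lat = 110880 m, cos φ = 0.338956): observed ΔN = 473.5 m, observed ΔE = -294.3 m.
Subtracting the expected shift leaves a residual of 473.5 − (467) = 6.5 m north and -294.3 − (-316) = 21.7 m east.
Residual distance = √(6.5² + 21.7²) = 22.7 m.

23 m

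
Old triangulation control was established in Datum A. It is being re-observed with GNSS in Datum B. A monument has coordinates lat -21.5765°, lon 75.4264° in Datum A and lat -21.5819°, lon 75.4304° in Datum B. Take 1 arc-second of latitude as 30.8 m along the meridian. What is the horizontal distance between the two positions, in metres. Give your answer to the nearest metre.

Δφ = -21.5819° − -21.5765° = -0.0054°; Δλ = 75.4304° − 75.4264° = +0.0040°.
1° of latitude = 3600 × 30.80 = 110880 m.
ΔN = Δφ × 110880 = -598.8 m; ΔE = Δλ × 110880 × cos(-21.5765°) = +0.0040 × 110880 × 0.929927 = 412.4 m.
Distance = √(ΔE² + ΔN²) = √(412.4² + (-598.8)²) = 727.1 m.

727 m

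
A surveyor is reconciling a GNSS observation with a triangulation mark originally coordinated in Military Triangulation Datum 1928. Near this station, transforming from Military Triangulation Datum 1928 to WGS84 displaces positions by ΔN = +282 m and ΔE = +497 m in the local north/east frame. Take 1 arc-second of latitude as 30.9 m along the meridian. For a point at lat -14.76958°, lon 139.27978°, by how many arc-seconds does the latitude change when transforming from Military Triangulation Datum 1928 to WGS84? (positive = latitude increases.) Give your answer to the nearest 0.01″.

1″ of latitude = 30.90 m, so Δφ = 282.0 / 30.90 = 9.126″.

Δφ = 9.13″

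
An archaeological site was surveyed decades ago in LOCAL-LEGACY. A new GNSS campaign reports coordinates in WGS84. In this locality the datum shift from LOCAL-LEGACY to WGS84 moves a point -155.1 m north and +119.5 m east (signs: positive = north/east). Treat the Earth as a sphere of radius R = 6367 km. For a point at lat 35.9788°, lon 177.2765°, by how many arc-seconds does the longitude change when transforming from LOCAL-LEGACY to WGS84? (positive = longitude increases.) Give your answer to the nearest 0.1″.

At latitude 35.9788°, cos φ = 0.809234.
One radian of longitude at latitude φ spans R cos φ, so Δλ = ΔE / (R cos φ) = 119.5 / (6367000 × 0.809234) = 2.3193e-05 rad = 4.784″.

Δλ = 4.8″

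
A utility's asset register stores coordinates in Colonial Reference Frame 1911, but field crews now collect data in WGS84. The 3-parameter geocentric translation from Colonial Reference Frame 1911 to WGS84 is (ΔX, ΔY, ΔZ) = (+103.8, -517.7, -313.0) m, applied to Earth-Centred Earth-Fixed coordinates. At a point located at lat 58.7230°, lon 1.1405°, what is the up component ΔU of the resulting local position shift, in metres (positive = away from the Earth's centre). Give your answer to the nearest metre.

The local up (radial) axis is (cos φ cos λ, cos φ sin λ, sin φ), giving ΔU = 53.880 − 5.350 − 267.511 = -218.98 m.

ΔU = -219 m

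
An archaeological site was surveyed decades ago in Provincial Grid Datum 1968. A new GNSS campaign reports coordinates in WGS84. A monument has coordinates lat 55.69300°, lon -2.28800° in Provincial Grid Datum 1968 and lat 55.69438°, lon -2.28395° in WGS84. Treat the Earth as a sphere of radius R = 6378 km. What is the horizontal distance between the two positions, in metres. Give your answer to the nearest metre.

Δφ = 55.69438° − 55.69300° = +0.00138°; Δλ = -2.28395° − -2.28800° = +0.00405°.
1° along a meridian = πR/180 = 111317 m.
ΔN = Δφ × 111317 = 153.6 m; ΔE = Δλ × 111317 × cos(55.69300°) = +0.00405 × 111317 × 0.563627 = 254.1 m.
Distance = √(ΔE² + ΔN²) = √(254.1² + 153.6²) = 296.9 m.

297 m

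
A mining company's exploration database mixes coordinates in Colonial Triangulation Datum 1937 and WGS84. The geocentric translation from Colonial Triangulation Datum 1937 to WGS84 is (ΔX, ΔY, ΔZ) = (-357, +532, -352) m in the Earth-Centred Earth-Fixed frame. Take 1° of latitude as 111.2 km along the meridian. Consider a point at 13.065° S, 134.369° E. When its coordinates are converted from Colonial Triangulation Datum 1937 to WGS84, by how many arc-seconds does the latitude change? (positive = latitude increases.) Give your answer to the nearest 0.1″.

sin φ = -0.226056, cos φ = 0.974114, sin λ = 0.714851, cos λ = -0.699277.
North component: ΔN = −sin φ cos λ·ΔX − sin φ sin λ·ΔY + cos φ·ΔZ = −(-0.226056)(-0.699277)(-357) − (-0.226056)(0.714851)(532) + (0.974114)(-352) = -200.49 m.
1° of latitude spans 111200 m, so Δφ = -200.49 / 111200 × 3600 = -6.491″.

Δφ = -6.5″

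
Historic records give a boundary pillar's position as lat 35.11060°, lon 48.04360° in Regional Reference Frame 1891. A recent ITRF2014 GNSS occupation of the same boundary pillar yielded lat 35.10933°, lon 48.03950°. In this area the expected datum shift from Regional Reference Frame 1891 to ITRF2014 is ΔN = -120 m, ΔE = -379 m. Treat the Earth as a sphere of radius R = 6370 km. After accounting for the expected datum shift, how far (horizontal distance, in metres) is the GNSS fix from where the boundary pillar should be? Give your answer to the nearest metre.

Observed coordinate differences: Δφ = -0.00127°, Δλ = -0.00410°.
Converting to metres (1° lat = 111177 m, cos φ = 0.818043): observed ΔN = -141.2 m, observed ΔE = -372.9 m.
Subtracting the expected shift leaves a residual of -141.2 − (-120) = -21.2 m north and -372.9 − (-379) = 6.1 m east.
Residual distance = √((-21.2)² + 6.1²) = 22.1 m.

22 m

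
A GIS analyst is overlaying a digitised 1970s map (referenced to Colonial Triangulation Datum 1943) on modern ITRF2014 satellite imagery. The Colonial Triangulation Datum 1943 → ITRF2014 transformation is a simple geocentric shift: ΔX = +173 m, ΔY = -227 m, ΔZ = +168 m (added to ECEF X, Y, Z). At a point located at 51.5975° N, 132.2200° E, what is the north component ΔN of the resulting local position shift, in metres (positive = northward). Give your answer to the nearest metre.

ΔN = 327 m

The local north axis is (−sin φ cos λ, −sin φ sin λ, cos φ), giving ΔN = 91.103 + 131.742 + 104.359 = 327.20 m.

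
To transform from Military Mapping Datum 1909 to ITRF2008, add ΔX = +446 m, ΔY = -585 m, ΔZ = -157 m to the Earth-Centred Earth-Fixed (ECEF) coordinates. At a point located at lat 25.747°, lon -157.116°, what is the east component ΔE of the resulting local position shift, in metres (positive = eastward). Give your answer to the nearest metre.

ΔE = 712 m

The local east axis at (φ, λ) is (−sin λ, cos λ, 0), so ΔE = −sin(-157.116°)·446 + cos(-157.116°)·(-585) = 712.39 m.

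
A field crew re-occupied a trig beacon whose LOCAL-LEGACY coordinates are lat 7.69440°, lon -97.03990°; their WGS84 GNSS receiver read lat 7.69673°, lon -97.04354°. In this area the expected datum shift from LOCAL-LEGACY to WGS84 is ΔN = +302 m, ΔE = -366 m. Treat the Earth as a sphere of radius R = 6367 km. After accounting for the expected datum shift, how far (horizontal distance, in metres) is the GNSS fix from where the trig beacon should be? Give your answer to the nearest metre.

55 m

Observed coordinate differences: Δφ = +0.00233°, Δλ = -0.00364°.
Converting to metres (1° lat = 111125 m, cos φ = 0.990996): observed ΔN = 258.9 m, observed ΔE = -400.9 m.
Subtracting the expected shift leaves a residual of 258.9 − (302) = -43.1 m north and -400.9 − (-366) = -34.9 m east.
Residual distance = √((-43.1)² + (-34.9)²) = 55.4 m.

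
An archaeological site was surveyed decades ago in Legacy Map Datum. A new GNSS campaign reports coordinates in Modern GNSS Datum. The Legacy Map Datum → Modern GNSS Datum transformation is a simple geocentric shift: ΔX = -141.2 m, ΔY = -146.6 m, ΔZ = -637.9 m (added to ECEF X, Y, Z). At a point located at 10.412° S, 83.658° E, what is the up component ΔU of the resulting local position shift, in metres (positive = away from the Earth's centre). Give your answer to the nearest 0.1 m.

ΔU = -43.4 m

The local up (radial) axis is (cos φ cos λ, cos φ sin λ, sin φ), giving ΔU = -15.341 − 143.304 + 115.285 = -43.36 m.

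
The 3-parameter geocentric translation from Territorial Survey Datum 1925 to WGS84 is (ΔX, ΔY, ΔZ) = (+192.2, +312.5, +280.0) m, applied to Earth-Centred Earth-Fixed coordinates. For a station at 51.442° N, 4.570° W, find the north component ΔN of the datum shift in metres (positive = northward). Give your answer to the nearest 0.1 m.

ΔN = 44.2 m

The local north axis is (−sin φ cos λ, −sin φ sin λ, cos φ), giving ΔN = -149.818 + 19.471 + 174.526 = 44.18 m.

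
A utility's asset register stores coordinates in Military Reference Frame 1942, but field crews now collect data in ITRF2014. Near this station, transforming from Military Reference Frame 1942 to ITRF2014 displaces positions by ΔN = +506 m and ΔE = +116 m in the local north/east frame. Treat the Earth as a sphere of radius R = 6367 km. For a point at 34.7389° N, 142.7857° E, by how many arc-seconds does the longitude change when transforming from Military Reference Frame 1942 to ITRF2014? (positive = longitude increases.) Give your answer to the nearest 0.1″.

Δλ = 4.6″

At latitude 34.7389°, cos φ = 0.821757.
One radian of longitude at latitude φ spans R cos φ, so Δλ = ΔE / (R cos φ) = 116.0 / (6367000 × 0.821757) = 2.2171e-05 rad = 4.573″.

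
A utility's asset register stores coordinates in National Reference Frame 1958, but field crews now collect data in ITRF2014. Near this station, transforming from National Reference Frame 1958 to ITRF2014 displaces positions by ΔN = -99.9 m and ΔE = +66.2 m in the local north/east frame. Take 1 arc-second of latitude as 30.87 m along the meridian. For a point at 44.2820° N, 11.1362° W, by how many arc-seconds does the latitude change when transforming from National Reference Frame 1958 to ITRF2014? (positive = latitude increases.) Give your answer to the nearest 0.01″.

1″ of latitude = 30.87 m, so Δφ = -99.9 / 30.87 = -3.236″.

Δφ = -3.24″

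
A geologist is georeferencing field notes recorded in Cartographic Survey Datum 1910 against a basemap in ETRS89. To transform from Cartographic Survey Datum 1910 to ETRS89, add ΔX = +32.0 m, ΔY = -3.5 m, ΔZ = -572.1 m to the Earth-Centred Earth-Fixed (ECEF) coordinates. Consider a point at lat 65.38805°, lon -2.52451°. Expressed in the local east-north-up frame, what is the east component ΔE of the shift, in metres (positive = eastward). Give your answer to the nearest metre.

At φ = 65.38805°, λ = -2.52451°: sin φ = 0.909149, cos φ = 0.416470, sin λ = -0.044047, cos λ = 0.999029.
ΔE = −sin λ·ΔX + cos λ·ΔY = −(-0.044047)·(32.0) + (0.999029)·(-3.5) = -2.09 m.

ΔE = -2 m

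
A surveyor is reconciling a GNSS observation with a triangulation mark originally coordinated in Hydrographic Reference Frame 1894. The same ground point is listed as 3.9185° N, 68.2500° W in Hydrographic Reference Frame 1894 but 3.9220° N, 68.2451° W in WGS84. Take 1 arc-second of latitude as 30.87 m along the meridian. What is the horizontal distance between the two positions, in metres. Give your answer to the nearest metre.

668 m

Δφ = 3.9220° − 3.9185° = +0.0035°; Δλ = -68.2451° − -68.2500° = +0.0049°.
1° of latitude = 3600 × 30.87 = 111132 m.
ΔN = Δφ × 111132 = 389.0 m; ΔE = Δλ × 111132 × cos(3.9185°) = +0.0049 × 111132 × 0.997662 = 543.3 m.
Distance = √(ΔE² + ΔN²) = √(543.3² + 389.0²) = 668.2 m.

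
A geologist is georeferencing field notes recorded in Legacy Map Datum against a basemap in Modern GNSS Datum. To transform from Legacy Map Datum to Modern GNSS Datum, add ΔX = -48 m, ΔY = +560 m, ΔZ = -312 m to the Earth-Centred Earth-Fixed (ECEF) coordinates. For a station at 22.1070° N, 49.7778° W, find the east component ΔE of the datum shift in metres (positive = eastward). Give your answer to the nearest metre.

The local east axis at (φ, λ) is (−sin λ, cos λ, 0), so ΔE = −sin(-49.7778°)·(-48) + cos(-49.7778°)·560 = 324.97 m.

ΔE = 325 m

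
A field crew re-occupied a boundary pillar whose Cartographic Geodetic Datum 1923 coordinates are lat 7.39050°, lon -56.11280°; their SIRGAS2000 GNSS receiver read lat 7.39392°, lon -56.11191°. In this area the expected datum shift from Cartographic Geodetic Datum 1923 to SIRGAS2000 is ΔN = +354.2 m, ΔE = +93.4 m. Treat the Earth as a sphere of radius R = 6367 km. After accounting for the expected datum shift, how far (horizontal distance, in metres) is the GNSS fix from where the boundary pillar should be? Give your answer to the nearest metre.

Observed coordinate differences: Δφ = +0.00342°, Δλ = +0.00089°.
Converting to metres (1° lat = 111125 m, cos φ = 0.991693): observed ΔN = 380.0 m, observed ΔE = 98.1 m.
Subtracting the expected shift leaves a residual of 380.0 − (354.2) = 25.8 m north and 98.1 − (93.4) = 4.7 m east.
Residual distance = √(25.8² + 4.7²) = 26.3 m.

26 m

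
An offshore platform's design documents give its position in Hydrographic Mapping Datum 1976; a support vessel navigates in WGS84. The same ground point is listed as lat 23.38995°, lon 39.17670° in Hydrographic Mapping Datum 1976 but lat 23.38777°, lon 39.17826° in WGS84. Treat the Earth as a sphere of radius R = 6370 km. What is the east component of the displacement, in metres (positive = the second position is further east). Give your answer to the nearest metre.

ΔE = 159 m

Δφ = 23.38777° − 23.38995° = -0.00218°; Δλ = 39.17826° − 39.17670° = +0.00156°.
1° along a meridian = πR/180 = 111177 m.
ΔN = Δφ × 111177 = -242.4 m; ΔE = Δλ × 111177 × cos(23.38995°) = +0.00156 × 111177 × 0.917824 = 159.2 m.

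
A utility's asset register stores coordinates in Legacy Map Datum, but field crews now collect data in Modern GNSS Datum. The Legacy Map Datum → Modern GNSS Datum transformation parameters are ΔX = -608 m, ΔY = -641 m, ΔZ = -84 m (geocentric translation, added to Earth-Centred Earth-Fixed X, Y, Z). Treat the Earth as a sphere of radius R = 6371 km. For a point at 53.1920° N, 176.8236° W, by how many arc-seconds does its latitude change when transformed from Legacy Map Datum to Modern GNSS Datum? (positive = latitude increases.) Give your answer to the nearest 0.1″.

Δφ = -18.3″

sin φ = 0.800648, cos φ = 0.599135, sin λ = -0.055410, cos λ = -0.998464.
North component: ΔN = −sin φ cos λ·ΔX − sin φ sin λ·ΔY + cos φ·ΔZ = −(0.800648)(-0.998464)(-608) − (0.800648)(-0.055410)(-641) + (0.599135)(-84) = -564.81 m.
1° of latitude spans πR/180 = 111195 m, so Δφ = -564.81 / 111195 × 3600 = -18.286″.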